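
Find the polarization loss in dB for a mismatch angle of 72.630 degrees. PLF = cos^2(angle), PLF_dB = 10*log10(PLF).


PLF_linear = cos^2(72.630 deg) = 0.08912680
PLF_dB = 10 * log10(0.08912680) = -10.50 dB

-10.50 dB


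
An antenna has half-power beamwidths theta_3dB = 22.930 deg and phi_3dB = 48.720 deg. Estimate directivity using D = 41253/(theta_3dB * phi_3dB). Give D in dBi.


D_linear = 41253 / (22.930 * 48.720) = 36.92701
D_dBi = 10 * log10(36.92701) = 15.67 dBi

15.67 dBi


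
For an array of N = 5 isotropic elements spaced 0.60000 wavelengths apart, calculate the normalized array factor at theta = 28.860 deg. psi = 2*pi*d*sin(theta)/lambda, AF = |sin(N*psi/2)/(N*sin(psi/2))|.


psi = 2*pi*0.60000*sin(28.860 deg) = 1.819627 rad
AF = |sin(5*1.819627/2) / (5*sin(1.819627/2))| = 0.2500

0.2500


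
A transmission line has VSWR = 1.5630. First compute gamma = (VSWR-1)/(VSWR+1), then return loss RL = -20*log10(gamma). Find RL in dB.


gamma = (1.5630 - 1) / (1.5630 + 1) = 0.2196645
RL = -20 * log10(0.2196645) = 13.16 dB

13.16 dB


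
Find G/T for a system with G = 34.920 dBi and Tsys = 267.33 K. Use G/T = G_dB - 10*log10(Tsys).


G/T = 34.920 - 10*log10(267.33) = 34.920 - 24.27048 = 10.65 dB/K

10.65 dB/K


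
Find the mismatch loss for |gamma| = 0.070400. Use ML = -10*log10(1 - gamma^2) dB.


ML = -10 * log10(1 - 0.070400^2) = -10 * log10(0.99504384) = 0.02158 dB

0.02158 dB


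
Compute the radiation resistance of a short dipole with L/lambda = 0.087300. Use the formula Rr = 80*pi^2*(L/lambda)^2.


Rr = 80 * pi^2 * (0.087300)^2 = 80 * 9.869604 * 7.621290e-03 = 6.018 ohm

6.018 ohm


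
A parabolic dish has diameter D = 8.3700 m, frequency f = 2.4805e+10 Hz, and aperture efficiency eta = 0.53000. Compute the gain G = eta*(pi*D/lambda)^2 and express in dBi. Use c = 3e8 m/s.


lambda = c / f = 3.0000e+08 / 2.4805e+10 = 0.01209434 m
G_linear = 0.53000 * (pi * 8.3700 / 0.01209434)^2 = 2.505314e+06
G_dBi = 10 * log10(2.505314e+06) = 63.99 dBi

63.99 dBi


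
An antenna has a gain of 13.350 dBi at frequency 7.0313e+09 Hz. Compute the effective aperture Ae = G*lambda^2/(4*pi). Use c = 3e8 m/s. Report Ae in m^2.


lambda = c / f = 3.0000e+08 / 7.0313e+09 = 0.04266636 m
G_linear = 10^(13.350/10) = 21.62719
Ae = G_linear * lambda^2 / (4*pi) = 21.62719 * 0.04266636^2 / (4*pi) = 3.133e-03 m^2

3.133e-03 m^2


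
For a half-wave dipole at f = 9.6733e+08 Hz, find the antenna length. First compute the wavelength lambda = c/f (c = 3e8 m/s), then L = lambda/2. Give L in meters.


lambda = c / f = 3.0000e+08 / 9.6733e+08 = 0.3101320 m
L = lambda / 2 = 0.3101320 / 2 = 0.1551 m

0.1551 m


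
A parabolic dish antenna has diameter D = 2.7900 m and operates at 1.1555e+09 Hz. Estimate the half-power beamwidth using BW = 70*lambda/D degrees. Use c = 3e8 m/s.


lambda = c / f = 3.0000e+08 / 1.1555e+09 = 0.2596279 m
BW = 70 * 0.2596279 / 2.7900 = 6.514 deg

6.514 deg


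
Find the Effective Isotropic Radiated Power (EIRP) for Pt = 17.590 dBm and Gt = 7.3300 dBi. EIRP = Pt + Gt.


EIRP = Pt + Gt = 17.590 + 7.3300 = 24.92 dBm

24.92 dBm


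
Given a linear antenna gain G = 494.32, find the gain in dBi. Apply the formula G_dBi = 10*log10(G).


G_dBi = 10 * log10(494.32) = 26.94 dBi

26.94 dBi


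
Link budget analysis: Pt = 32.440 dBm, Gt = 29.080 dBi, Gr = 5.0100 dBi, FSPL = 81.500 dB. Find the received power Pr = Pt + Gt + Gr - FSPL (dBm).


Pr = 32.440 + 29.080 + 5.0100 - 81.500 = -14.97 dBm

-14.97 dBm


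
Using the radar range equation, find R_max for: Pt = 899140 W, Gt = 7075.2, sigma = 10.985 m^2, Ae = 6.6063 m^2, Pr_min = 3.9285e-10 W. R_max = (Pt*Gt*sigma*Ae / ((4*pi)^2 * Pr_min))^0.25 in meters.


R^4 = 899140*7075.2*10.985*6.6063 / ((4*pi)^2 * 3.9285e-10) = 7.441799e+18
R_max = 7.441799e+18^0.25 = 52230 m

52230 m


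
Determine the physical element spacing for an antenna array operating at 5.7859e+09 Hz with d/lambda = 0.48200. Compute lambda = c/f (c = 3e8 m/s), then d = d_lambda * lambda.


lambda = c / f = 3.0000e+08 / 5.7859e+09 = 0.05185019 m
d = 0.48200 * 0.05185019 = 0.02499 m

0.02499 m


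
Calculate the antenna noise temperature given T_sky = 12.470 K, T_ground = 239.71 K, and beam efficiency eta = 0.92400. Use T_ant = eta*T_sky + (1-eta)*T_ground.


T_ant = 0.92400 * 12.470 + (1 - 0.92400) * 239.71 = 29.74 K

29.74 K


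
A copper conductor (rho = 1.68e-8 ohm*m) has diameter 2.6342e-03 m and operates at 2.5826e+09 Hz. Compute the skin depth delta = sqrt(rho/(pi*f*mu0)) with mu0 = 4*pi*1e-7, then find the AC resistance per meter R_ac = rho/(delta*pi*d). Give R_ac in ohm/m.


delta = sqrt(1.68e-8 / (pi * 2.5826e+09 * 4*pi*1e-7)) = 1.283649e-06 m
R_ac = 1.68e-8 / (1.283649e-06 * pi * 2.6342e-03) = 1.581 ohm/m

1.581 ohm/m


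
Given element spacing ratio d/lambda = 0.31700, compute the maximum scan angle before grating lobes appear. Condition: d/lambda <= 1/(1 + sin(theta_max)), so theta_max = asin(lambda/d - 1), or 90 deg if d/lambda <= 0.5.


lambda/d - 1 = 1/0.31700 - 1 = 2.154574 >= 1
d/lambda <= 0.5, so the array can scan to endfire without grating lobes: theta_max = 90 deg

90 deg


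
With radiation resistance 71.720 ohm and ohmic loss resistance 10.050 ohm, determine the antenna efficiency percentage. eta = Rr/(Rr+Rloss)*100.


eta = 71.720 / (71.720 + 10.050) * 100 = 87.71%

87.71%


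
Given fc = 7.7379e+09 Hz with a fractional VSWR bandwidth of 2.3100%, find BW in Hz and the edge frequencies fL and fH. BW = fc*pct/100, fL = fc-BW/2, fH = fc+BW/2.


BW = 7.7379e+09 * 2.3100/100 = 1.787455e+08 Hz
fL = 7.7379e+09 - 1.787455e+08/2 = 7.649e+09 Hz
fH = 7.7379e+09 + 1.787455e+08/2 = 7.827e+09 Hz

BW=1.787e+08 Hz, fL=7.649e+09 Hz, fH=7.827e+09 Hz


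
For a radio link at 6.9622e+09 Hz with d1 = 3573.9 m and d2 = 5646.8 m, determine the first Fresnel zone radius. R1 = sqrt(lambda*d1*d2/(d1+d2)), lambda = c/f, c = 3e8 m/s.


lambda = c / f = 3.0000e+08 / 6.9622e+09 = 0.04308983 m
R1 = sqrt(0.04308983 * 3573.9 * 5646.8 / (3573.9 + 5646.8)) = 9.711 m

9.711 m


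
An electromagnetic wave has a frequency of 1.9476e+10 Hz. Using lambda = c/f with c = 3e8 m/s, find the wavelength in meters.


lambda = c / f = 3.0000e+08 / 1.9476e+10 = 0.01540 m

0.01540 m


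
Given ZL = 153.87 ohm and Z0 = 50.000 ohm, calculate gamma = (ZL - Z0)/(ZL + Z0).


gamma = (153.87 - 50.000) / (153.87 + 50.000) = 0.5095

0.5095


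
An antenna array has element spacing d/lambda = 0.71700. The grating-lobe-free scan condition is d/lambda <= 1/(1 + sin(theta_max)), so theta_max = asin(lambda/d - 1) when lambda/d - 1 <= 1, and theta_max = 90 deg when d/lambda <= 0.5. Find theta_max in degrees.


lambda/d - 1 = 1/0.71700 - 1 = 0.3947001
theta_max = asin(0.3947001) = 23.25 deg

23.25 deg


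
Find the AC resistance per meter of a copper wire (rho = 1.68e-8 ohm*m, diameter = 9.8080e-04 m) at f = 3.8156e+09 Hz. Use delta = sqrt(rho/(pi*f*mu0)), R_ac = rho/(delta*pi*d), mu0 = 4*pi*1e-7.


delta = sqrt(1.68e-8 / (pi * 3.8156e+09 * 4*pi*1e-7)) = 1.056072e-06 m
R_ac = 1.68e-8 / (1.056072e-06 * pi * 9.8080e-04) = 5.163 ohm/m

5.163 ohm/m


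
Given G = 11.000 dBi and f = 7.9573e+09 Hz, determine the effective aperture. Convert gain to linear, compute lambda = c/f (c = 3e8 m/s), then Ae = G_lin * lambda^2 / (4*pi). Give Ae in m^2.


lambda = c / f = 3.0000e+08 / 7.9573e+09 = 0.03770123 m
G_linear = 10^(11.000/10) = 12.58925
Ae = G_linear * lambda^2 / (4*pi) = 12.58925 * 0.03770123^2 / (4*pi) = 1.424e-03 m^2

1.424e-03 m^2


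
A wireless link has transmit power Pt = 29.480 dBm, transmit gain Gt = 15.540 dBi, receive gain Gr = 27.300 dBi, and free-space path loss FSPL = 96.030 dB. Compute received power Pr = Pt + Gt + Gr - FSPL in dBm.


Pr = 29.480 + 15.540 + 27.300 - 96.030 = -23.71 dBm

-23.71 dBm


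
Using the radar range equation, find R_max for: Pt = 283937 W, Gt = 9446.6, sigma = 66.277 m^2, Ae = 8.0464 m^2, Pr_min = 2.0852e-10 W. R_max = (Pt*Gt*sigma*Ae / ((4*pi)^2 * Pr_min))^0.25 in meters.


R^4 = 283937*9446.6*66.277*8.0464 / ((4*pi)^2 * 2.0852e-10) = 4.344047e+19
R_max = 4.344047e+19^0.25 = 81185 m

81185 m


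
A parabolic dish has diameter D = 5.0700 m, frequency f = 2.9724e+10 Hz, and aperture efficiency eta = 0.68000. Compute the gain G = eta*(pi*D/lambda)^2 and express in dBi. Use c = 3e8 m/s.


lambda = c / f = 3.0000e+08 / 2.9724e+10 = 0.01009285 m
G_linear = 0.68000 * (pi * 5.0700 / 0.01009285)^2 = 1.693546e+06
G_dBi = 10 * log10(1.693546e+06) = 62.29 dBi

62.29 dBi


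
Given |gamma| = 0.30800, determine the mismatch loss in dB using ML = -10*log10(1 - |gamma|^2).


ML = -10 * log10(1 - 0.30800^2) = -10 * log10(0.905136) = 0.4329 dB

0.4329 dB


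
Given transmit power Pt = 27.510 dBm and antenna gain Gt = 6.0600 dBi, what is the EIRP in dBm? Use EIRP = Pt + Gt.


EIRP = Pt + Gt = 27.510 + 6.0600 = 33.57 dBm

33.57 dBm


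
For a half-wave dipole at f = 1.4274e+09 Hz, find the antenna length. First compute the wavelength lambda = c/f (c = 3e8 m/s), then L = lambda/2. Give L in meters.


lambda = c / f = 3.0000e+08 / 1.4274e+09 = 0.2101723 m
L = lambda / 2 = 0.2101723 / 2 = 0.1051 m

0.1051 m


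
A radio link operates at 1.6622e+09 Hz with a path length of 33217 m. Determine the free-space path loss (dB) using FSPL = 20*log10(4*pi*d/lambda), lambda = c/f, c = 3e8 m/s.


lambda = c / f = 3.0000e+08 / 1.6622e+09 = 0.1804837 m
FSPL = 20 * log10(4*pi*33217/0.1804837) = 127.3 dB

127.3 dB


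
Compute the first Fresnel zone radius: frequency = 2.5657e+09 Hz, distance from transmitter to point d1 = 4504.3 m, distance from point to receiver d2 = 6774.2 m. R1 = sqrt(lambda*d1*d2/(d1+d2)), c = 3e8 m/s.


lambda = c / f = 3.0000e+08 / 2.5657e+09 = 0.1169272 m
R1 = sqrt(0.1169272 * 4504.3 * 6774.2 / (4504.3 + 6774.2)) = 17.79 m

17.79 m


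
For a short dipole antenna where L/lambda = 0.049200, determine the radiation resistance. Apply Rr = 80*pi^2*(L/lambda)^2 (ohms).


Rr = 80 * pi^2 * (0.049200)^2 = 80 * 9.869604 * 2.420640e-03 = 1.911 ohm

1.911 ohm


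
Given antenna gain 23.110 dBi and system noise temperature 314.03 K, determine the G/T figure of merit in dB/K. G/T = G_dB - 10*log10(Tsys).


G/T = 23.110 - 10*log10(314.03) = 23.110 - 24.96971 = -1.860 dB/K

-1.860 dB/K


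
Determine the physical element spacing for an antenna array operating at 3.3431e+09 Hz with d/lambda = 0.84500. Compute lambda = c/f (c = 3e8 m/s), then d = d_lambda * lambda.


lambda = c / f = 3.0000e+08 / 3.3431e+09 = 0.08973707 m
d = 0.84500 * 0.08973707 = 0.07583 m

0.07583 m


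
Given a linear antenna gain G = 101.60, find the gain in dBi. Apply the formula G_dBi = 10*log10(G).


G_dBi = 10 * log10(101.60) = 20.07 dBi

20.07 dBi


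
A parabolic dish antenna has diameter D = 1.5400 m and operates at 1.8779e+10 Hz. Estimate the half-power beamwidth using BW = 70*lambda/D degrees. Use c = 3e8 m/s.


lambda = c / f = 3.0000e+08 / 1.8779e+10 = 0.01597529 m
BW = 70 * 0.01597529 / 1.5400 = 0.7261 deg

0.7261 deg


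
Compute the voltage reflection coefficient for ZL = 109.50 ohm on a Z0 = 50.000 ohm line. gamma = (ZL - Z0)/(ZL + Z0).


gamma = (109.50 - 50.000) / (109.50 + 50.000) = 0.3730

0.3730


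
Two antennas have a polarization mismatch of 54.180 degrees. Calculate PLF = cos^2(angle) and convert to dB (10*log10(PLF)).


PLF_linear = cos^2(54.180 deg) = 0.3425067
PLF_dB = 10 * log10(0.3425067) = -4.653 dB

-4.653 dB


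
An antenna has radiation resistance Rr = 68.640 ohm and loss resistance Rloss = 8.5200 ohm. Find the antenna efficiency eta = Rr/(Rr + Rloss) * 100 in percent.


eta = 68.640 / (68.640 + 8.5200) * 100 = 88.96%

88.96%


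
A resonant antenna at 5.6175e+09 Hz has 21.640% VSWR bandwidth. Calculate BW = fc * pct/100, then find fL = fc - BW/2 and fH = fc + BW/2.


BW = 5.6175e+09 * 21.640/100 = 1.215627e+09 Hz
fL = 5.6175e+09 - 1.215627e+09/2 = 5.010e+09 Hz
fH = 5.6175e+09 + 1.215627e+09/2 = 6.225e+09 Hz

BW=1.216e+09 Hz, fL=5.010e+09 Hz, fH=6.225e+09 Hz


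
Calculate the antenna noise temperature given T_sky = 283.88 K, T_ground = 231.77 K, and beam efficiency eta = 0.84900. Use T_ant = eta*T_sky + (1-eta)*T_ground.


T_ant = 0.84900 * 283.88 + (1 - 0.84900) * 231.77 = 276.0 K

276.0 K


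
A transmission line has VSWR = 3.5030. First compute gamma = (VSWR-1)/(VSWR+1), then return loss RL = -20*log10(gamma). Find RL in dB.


gamma = (3.5030 - 1) / (3.5030 + 1) = 0.5558517
RL = -20 * log10(0.5558517) = 5.101 dB

5.101 dB


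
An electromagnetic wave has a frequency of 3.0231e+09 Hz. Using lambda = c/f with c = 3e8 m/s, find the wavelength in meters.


lambda = c / f = 3.0000e+08 / 3.0231e+09 = 0.09924 m

0.09924 m


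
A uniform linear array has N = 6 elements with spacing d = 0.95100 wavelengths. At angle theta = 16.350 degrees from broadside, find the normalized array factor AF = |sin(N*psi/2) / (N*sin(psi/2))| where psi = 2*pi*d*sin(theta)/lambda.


psi = 2*pi*0.95100*sin(16.350 deg) = 1.682075 rad
AF = |sin(6*1.682075/2) / (6*sin(1.682075/2))| = 0.2113

0.2113


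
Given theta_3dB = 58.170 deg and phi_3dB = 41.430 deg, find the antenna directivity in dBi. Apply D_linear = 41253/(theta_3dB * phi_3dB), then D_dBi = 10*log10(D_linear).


D_linear = 41253 / (58.170 * 41.430) = 17.11755
D_dBi = 10 * log10(17.11755) = 12.33 dBi

12.33 dBi


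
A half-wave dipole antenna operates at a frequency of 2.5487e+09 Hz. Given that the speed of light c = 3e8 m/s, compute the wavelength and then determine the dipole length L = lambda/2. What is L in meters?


lambda = c / f = 3.0000e+08 / 2.5487e+09 = 0.1177071 m
L = lambda / 2 = 0.1177071 / 2 = 0.05885 m

0.05885 m


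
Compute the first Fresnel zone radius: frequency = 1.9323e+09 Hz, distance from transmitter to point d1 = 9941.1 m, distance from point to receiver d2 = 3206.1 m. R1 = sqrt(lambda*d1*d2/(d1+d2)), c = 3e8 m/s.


lambda = c / f = 3.0000e+08 / 1.9323e+09 = 0.1552554 m
R1 = sqrt(0.1552554 * 9941.1 * 3206.1 / (9941.1 + 3206.1)) = 19.40 m

19.40 m


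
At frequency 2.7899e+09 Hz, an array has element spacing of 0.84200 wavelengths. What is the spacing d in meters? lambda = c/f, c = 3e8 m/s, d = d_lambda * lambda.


lambda = c / f = 3.0000e+08 / 2.7899e+09 = 0.1075307 m
d = 0.84200 * 0.1075307 = 0.09054 m

0.09054 m


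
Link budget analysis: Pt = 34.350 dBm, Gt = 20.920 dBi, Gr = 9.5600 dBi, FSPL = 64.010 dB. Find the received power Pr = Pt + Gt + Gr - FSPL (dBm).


Pr = 34.350 + 20.920 + 9.5600 - 64.010 = 0.82 dBm

0.82 dBm


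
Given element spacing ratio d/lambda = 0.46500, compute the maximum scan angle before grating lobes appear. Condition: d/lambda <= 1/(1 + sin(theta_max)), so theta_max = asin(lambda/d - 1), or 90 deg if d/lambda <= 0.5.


lambda/d - 1 = 1/0.46500 - 1 = 1.150538 >= 1
d/lambda <= 0.5, so the array can scan to endfire without grating lobes: theta_max = 90 deg

90 deg


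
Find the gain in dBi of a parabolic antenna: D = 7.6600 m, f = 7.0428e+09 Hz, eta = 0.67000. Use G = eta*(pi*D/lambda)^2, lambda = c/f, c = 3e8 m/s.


lambda = c / f = 3.0000e+08 / 7.0428e+09 = 0.04259669 m
G_linear = 0.67000 * (pi * 7.6600 / 0.04259669)^2 = 213835.8
G_dBi = 10 * log10(213835.8) = 53.30 dBi

53.30 dBi


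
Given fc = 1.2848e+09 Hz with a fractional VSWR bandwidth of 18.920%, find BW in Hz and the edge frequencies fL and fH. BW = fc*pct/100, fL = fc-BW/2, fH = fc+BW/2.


BW = 1.2848e+09 * 18.920/100 = 2.430842e+08 Hz
fL = 1.2848e+09 - 2.430842e+08/2 = 1.163e+09 Hz
fH = 1.2848e+09 + 2.430842e+08/2 = 1.406e+09 Hz

BW=2.431e+08 Hz, fL=1.163e+09 Hz, fH=1.406e+09 Hz


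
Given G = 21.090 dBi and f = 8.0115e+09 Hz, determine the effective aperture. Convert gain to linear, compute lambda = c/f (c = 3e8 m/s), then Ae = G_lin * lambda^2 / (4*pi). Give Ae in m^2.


lambda = c / f = 3.0000e+08 / 8.0115e+09 = 0.03744617 m
G_linear = 10^(21.090/10) = 128.5287
Ae = G_linear * lambda^2 / (4*pi) = 128.5287 * 0.03744617^2 / (4*pi) = 0.01434 m^2

0.01434 m^2


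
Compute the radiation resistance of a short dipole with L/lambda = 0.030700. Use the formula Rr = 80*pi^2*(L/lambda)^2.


Rr = 80 * pi^2 * (0.030700)^2 = 80 * 9.869604 * 9.424900e-04 = 0.7442 ohm

0.7442 ohm


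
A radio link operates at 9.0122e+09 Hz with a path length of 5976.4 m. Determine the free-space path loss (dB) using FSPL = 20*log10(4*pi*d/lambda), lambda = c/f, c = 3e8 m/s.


lambda = c / f = 3.0000e+08 / 9.0122e+09 = 0.03328821 m
FSPL = 20 * log10(4*pi*5976.4/0.03328821) = 127.1 dB

127.1 dB


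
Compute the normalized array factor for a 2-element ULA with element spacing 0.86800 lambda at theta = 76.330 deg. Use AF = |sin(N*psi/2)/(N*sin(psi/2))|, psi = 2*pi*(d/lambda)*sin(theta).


psi = 2*pi*0.86800*sin(76.330 deg) = 5.299315 rad
AF = |sin(2*5.299315/2) / (2*sin(5.299315/2))| = 0.8814

0.8814


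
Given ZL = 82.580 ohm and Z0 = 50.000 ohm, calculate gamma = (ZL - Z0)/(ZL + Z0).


gamma = (82.580 - 50.000) / (82.580 + 50.000) = 0.2457

0.2457


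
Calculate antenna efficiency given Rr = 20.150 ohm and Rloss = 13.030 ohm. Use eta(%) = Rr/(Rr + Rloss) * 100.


eta = 20.150 / (20.150 + 13.030) * 100 = 60.73%

60.73%


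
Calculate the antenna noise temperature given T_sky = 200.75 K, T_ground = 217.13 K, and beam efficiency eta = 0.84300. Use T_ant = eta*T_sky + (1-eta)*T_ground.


T_ant = 0.84300 * 200.75 + (1 - 0.84300) * 217.13 = 203.3 K

203.3 K


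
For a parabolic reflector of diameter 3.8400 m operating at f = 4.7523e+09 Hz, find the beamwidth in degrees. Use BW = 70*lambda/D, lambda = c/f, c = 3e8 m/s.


lambda = c / f = 3.0000e+08 / 4.7523e+09 = 0.06312733 m
BW = 70 * 0.06312733 / 3.8400 = 1.151 deg

1.151 deg


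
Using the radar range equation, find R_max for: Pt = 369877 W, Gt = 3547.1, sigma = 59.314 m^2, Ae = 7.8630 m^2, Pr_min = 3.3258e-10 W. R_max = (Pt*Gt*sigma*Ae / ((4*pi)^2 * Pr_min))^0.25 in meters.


R^4 = 369877*3547.1*59.314*7.8630 / ((4*pi)^2 * 3.3258e-10) = 1.165092e+19
R_max = 1.165092e+19^0.25 = 58424 m

58424 m


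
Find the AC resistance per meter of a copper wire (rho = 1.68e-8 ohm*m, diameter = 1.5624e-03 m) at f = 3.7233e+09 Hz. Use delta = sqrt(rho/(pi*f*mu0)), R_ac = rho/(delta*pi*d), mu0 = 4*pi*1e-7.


delta = sqrt(1.68e-8 / (pi * 3.7233e+09 * 4*pi*1e-7)) = 1.069081e-06 m
R_ac = 1.68e-8 / (1.069081e-06 * pi * 1.5624e-03) = 3.202 ohm/m

3.202 ohm/m


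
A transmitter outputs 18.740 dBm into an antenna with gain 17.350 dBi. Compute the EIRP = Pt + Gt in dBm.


EIRP = Pt + Gt = 18.740 + 17.350 = 36.09 dBm

36.09 dBm


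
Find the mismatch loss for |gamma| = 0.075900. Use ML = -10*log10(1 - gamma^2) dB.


ML = -10 * log10(1 - 0.075900^2) = -10 * log10(0.99423919) = 0.02509 dB

0.02509 dB


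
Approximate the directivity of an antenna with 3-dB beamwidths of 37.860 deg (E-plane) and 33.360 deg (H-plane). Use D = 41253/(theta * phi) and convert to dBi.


D_linear = 41253 / (37.860 * 33.360) = 32.66246
D_dBi = 10 * log10(32.66246) = 15.14 dBi

15.14 dBi


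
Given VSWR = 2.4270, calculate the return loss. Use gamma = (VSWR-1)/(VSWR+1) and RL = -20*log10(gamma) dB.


gamma = (2.4270 - 1) / (2.4270 + 1) = 0.4163992
RL = -20 * log10(0.4163992) = 7.610 dB

7.610 dB


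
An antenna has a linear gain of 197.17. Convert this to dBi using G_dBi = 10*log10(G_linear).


G_dBi = 10 * log10(197.17) = 22.95 dBi

22.95 dBi


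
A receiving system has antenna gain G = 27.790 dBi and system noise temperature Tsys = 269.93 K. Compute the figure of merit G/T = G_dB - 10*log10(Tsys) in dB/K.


G/T = 27.790 - 10*log10(269.93) = 27.790 - 24.31251 = 3.477 dB/K

3.477 dB/K


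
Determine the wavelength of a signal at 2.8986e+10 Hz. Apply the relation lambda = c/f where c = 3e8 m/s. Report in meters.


lambda = c / f = 3.0000e+08 / 2.8986e+10 = 0.01035 m

0.01035 m


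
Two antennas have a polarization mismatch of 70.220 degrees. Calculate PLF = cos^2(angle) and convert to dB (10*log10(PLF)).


PLF_linear = cos^2(70.220 deg) = 0.1145210
PLF_dB = 10 * log10(0.1145210) = -9.411 dB

-9.411 dB


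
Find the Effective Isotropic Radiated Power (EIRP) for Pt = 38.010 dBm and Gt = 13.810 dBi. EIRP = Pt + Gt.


EIRP = Pt + Gt = 38.010 + 13.810 = 51.82 dBm

51.82 dBm


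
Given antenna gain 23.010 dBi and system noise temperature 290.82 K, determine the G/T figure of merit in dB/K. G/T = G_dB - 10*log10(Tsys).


G/T = 23.010 - 10*log10(290.82) = 23.010 - 24.63624 = -1.626 dB/K

-1.626 dB/K


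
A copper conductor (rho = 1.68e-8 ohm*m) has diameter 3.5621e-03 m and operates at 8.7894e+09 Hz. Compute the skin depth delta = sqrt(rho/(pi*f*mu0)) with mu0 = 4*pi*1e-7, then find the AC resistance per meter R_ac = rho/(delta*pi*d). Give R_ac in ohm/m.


delta = sqrt(1.68e-8 / (pi * 8.7894e+09 * 4*pi*1e-7)) = 6.958172e-07 m
R_ac = 1.68e-8 / (6.958172e-07 * pi * 3.5621e-03) = 2.158 ohm/m

2.158 ohm/m


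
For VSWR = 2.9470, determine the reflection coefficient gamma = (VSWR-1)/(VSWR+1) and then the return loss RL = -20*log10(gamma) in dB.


gamma = (2.9470 - 1) / (2.9470 + 1) = 0.4932860
RL = -20 * log10(0.4932860) = 6.138 dB

6.138 dB


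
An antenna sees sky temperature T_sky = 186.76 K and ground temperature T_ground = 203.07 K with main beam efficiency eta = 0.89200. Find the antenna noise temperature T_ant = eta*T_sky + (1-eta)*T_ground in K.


T_ant = 0.89200 * 186.76 + (1 - 0.89200) * 203.07 = 188.5 K

188.5 K


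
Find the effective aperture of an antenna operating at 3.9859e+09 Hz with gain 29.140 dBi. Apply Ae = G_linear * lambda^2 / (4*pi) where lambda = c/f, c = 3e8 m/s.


lambda = c / f = 3.0000e+08 / 3.9859e+09 = 0.07526531 m
G_linear = 10^(29.140/10) = 820.3515
Ae = G_linear * lambda^2 / (4*pi) = 820.3515 * 0.07526531^2 / (4*pi) = 0.3698 m^2

0.3698 m^2


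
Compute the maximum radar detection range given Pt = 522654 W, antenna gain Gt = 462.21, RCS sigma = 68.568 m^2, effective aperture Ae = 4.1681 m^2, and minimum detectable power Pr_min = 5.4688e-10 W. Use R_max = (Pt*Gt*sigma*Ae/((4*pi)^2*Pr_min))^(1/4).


R^4 = 522654*462.21*68.568*4.1681 / ((4*pi)^2 * 5.4688e-10) = 7.994687e+17
R_max = 7.994687e+17^0.25 = 29902 m

29902 m


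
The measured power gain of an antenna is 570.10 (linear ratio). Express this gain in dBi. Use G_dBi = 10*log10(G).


G_dBi = 10 * log10(570.10) = 27.56 dBi

27.56 dBi


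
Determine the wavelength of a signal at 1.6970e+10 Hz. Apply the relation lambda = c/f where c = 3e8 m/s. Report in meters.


lambda = c / f = 3.0000e+08 / 1.6970e+10 = 0.01768 m

0.01768 m


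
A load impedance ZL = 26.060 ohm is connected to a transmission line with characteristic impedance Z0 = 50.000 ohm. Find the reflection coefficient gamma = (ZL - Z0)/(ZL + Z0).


gamma = (26.060 - 50.000) / (26.060 + 50.000) = -0.3148

-0.3148


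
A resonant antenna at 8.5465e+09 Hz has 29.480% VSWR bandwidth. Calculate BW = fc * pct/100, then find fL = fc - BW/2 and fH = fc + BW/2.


BW = 8.5465e+09 * 29.480/100 = 2.519508e+09 Hz
fL = 8.5465e+09 - 2.519508e+09/2 = 7.287e+09 Hz
fH = 8.5465e+09 + 2.519508e+09/2 = 9.806e+09 Hz

BW=2.520e+09 Hz, fL=7.287e+09 Hz, fH=9.806e+09 Hz


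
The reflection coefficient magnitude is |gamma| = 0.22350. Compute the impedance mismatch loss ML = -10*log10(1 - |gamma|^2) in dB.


ML = -10 * log10(1 - 0.22350^2) = -10 * log10(0.95004775) = 0.2225 dB

0.2225 dB


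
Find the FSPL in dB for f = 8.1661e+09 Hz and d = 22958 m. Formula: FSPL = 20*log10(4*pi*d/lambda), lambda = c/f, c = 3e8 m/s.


lambda = c / f = 3.0000e+08 / 8.1661e+09 = 0.03673724 m
FSPL = 20 * log10(4*pi*22958/0.03673724) = 137.9 dB

137.9 dB


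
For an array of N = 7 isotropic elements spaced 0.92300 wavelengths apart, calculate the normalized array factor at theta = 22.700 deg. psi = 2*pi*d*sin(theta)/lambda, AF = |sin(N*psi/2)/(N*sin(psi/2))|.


psi = 2*pi*0.92300*sin(22.700 deg) = 2.238016 rad
AF = |sin(7*2.238016/2) / (7*sin(2.238016/2))| = 0.1588

0.1588


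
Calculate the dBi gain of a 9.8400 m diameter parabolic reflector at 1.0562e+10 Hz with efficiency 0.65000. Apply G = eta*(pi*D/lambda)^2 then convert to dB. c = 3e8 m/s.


lambda = c / f = 3.0000e+08 / 1.0562e+10 = 0.02840371 m
G_linear = 0.65000 * (pi * 9.8400 / 0.02840371)^2 = 769933.4
G_dBi = 10 * log10(769933.4) = 58.86 dBi

58.86 dBi


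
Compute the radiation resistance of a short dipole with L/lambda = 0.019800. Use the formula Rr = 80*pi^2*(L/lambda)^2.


Rr = 80 * pi^2 * (0.019800)^2 = 80 * 9.869604 * 3.920400e-04 = 0.3095 ohm

0.3095 ohm


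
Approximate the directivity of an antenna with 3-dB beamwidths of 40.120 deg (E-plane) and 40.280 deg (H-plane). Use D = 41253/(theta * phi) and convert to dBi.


D_linear = 41253 / (40.120 * 40.280) = 25.52732
D_dBi = 10 * log10(25.52732) = 14.07 dBi

14.07 dBi


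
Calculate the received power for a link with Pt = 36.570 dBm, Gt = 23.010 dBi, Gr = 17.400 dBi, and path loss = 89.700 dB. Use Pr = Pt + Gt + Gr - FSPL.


Pr = 36.570 + 23.010 + 17.400 - 89.700 = -12.72 dBm

-12.72 dBm


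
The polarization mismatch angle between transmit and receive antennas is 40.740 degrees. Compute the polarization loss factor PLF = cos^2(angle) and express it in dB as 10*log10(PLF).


PLF_linear = cos^2(40.740 deg) = 0.5740773
PLF_dB = 10 * log10(0.5740773) = -2.410 dB

-2.410 dB


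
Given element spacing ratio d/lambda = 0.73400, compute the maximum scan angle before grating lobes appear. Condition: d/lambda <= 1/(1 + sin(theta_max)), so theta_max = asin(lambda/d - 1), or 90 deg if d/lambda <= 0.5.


lambda/d - 1 = 1/0.73400 - 1 = 0.3623978
theta_max = asin(0.3623978) = 21.25 deg

21.25 deg


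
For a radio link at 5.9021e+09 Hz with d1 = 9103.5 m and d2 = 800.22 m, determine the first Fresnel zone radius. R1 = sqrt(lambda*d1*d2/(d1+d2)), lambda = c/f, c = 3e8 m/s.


lambda = c / f = 3.0000e+08 / 5.9021e+09 = 0.05082937 m
R1 = sqrt(0.05082937 * 9103.5 * 800.22 / (9103.5 + 800.22)) = 6.115 m

6.115 m


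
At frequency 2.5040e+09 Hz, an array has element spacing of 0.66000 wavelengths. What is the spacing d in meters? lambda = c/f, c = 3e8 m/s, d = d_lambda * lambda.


lambda = c / f = 3.0000e+08 / 2.5040e+09 = 0.1198083 m
d = 0.66000 * 0.1198083 = 0.07907 m

0.07907 m


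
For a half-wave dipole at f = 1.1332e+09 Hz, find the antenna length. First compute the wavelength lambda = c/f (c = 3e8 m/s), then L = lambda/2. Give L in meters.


lambda = c / f = 3.0000e+08 / 1.1332e+09 = 0.2647370 m
L = lambda / 2 = 0.2647370 / 2 = 0.1324 m

0.1324 m


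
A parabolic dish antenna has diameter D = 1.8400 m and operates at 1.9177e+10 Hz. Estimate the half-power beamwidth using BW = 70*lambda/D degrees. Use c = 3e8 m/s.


lambda = c / f = 3.0000e+08 / 1.9177e+10 = 0.01564374 m
BW = 70 * 0.01564374 / 1.8400 = 0.5951 deg

0.5951 deg


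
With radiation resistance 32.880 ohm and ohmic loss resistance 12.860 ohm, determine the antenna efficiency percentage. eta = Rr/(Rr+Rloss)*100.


eta = 32.880 / (32.880 + 12.860) * 100 = 71.88%

71.88%


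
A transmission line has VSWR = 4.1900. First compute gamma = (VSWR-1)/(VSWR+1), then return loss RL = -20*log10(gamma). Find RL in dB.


gamma = (4.1900 - 1) / (4.1900 + 1) = 0.6146435
RL = -20 * log10(0.6146435) = 4.228 dB

4.228 dB


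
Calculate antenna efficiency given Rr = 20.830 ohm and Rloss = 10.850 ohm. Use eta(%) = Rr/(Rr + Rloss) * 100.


eta = 20.830 / (20.830 + 10.850) * 100 = 65.75%

65.75%


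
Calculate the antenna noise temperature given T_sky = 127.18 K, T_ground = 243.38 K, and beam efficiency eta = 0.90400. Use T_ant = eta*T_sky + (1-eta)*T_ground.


T_ant = 0.90400 * 127.18 + (1 - 0.90400) * 243.38 = 138.3 K

138.3 K


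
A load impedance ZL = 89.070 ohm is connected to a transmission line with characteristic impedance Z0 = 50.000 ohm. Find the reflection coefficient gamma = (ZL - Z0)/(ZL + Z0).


gamma = (89.070 - 50.000) / (89.070 + 50.000) = 0.2809

0.2809


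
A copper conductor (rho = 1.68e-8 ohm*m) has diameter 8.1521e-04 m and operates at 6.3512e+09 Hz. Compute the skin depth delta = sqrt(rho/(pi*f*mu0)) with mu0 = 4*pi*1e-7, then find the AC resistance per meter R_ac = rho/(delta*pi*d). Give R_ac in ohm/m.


delta = sqrt(1.68e-8 / (pi * 6.3512e+09 * 4*pi*1e-7)) = 8.185531e-07 m
R_ac = 1.68e-8 / (8.185531e-07 * pi * 8.1521e-04) = 8.014 ohm/m

8.014 ohm/m


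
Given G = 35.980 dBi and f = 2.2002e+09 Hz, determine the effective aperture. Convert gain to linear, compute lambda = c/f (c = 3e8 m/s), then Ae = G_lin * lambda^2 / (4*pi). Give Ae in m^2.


lambda = c / f = 3.0000e+08 / 2.2002e+09 = 0.1363512 m
G_linear = 10^(35.980/10) = 3962.780
Ae = G_linear * lambda^2 / (4*pi) = 3962.780 * 0.1363512^2 / (4*pi) = 5.863 m^2

5.863 m^2


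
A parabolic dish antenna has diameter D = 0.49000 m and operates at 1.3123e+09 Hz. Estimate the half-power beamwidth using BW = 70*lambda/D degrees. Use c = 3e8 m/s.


lambda = c / f = 3.0000e+08 / 1.3123e+09 = 0.2286063 m
BW = 70 * 0.2286063 / 0.49000 = 32.66 deg

32.66 deg


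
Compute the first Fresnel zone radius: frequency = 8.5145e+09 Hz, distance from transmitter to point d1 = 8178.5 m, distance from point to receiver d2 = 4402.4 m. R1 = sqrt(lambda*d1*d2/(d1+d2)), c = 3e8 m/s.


lambda = c / f = 3.0000e+08 / 8.5145e+09 = 0.03523401 m
R1 = sqrt(0.03523401 * 8178.5 * 4402.4 / (8178.5 + 4402.4)) = 10.04 m

10.04 m


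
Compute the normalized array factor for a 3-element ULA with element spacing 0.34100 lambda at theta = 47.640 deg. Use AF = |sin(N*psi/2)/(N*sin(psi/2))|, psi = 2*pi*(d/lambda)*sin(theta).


psi = 2*pi*0.34100*sin(47.640 deg) = 1.583198 rad
AF = |sin(3*1.583198/2) / (3*sin(1.583198/2))| = 0.3251

0.3251


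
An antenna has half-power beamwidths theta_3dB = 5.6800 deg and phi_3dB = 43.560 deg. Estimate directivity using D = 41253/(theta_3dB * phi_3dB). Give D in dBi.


D_linear = 41253 / (5.6800 * 43.560) = 166.7321
D_dBi = 10 * log10(166.7321) = 22.22 dBi

22.22 dBi


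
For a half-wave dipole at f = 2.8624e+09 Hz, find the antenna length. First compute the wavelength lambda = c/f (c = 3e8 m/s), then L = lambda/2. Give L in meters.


lambda = c / f = 3.0000e+08 / 2.8624e+09 = 0.1048072 m
L = lambda / 2 = 0.1048072 / 2 = 0.05240 m

0.05240 m


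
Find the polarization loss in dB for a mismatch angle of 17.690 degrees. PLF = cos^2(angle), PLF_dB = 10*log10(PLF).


PLF_linear = cos^2(17.690 deg) = 0.9076650
PLF_dB = 10 * log10(0.9076650) = -0.4207 dB

-0.4207 dB


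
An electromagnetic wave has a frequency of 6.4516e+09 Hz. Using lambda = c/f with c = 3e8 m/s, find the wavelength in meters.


lambda = c / f = 3.0000e+08 / 6.4516e+09 = 0.04650 m

0.04650 m


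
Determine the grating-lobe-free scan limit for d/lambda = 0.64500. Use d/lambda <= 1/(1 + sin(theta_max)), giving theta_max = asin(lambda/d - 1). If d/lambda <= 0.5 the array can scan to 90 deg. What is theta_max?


lambda/d - 1 = 1/0.64500 - 1 = 0.5503876
theta_max = asin(0.5503876) = 33.39 deg

33.39 deg


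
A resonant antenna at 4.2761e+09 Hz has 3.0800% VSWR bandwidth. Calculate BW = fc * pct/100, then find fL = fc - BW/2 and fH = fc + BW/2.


BW = 4.2761e+09 * 3.0800/100 = 1.317039e+08 Hz
fL = 4.2761e+09 - 1.317039e+08/2 = 4.210e+09 Hz
fH = 4.2761e+09 + 1.317039e+08/2 = 4.342e+09 Hz

BW=1.317e+08 Hz, fL=4.210e+09 Hz, fH=4.342e+09 Hz


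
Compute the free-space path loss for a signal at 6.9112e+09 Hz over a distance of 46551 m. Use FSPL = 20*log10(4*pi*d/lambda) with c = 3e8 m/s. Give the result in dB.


lambda = c / f = 3.0000e+08 / 6.9112e+09 = 0.04340780 m
FSPL = 20 * log10(4*pi*46551/0.04340780) = 142.6 dB

142.6 dB


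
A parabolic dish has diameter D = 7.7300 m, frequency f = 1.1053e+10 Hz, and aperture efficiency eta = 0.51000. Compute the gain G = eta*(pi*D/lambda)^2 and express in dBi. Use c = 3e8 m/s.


lambda = c / f = 3.0000e+08 / 1.1053e+10 = 0.02714195 m
G_linear = 0.51000 * (pi * 7.7300 / 0.02714195)^2 = 408269.4
G_dBi = 10 * log10(408269.4) = 56.11 dBi

56.11 dBi


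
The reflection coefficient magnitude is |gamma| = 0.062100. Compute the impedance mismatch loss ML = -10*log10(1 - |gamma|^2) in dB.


ML = -10 * log10(1 - 0.062100^2) = -10 * log10(0.99614359) = 0.01678 dB

0.01678 dB


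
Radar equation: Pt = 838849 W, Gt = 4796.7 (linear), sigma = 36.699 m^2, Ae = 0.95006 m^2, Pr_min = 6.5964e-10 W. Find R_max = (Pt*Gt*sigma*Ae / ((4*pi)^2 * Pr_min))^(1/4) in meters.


R^4 = 838849*4796.7*36.699*0.95006 / ((4*pi)^2 * 6.5964e-10) = 1.346806e+18
R_max = 1.346806e+18^0.25 = 34066 m

34066 m


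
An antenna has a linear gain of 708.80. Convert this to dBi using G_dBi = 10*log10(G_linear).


G_dBi = 10 * log10(708.80) = 28.51 dBi

28.51 dBi


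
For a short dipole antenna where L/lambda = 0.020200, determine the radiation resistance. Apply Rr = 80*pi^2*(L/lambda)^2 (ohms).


Rr = 80 * pi^2 * (0.020200)^2 = 80 * 9.869604 * 4.080400e-04 = 0.3222 ohm

0.3222 ohm


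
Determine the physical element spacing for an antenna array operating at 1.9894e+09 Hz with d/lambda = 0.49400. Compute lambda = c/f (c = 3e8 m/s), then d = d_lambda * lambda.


lambda = c / f = 3.0000e+08 / 1.9894e+09 = 0.1507992 m
d = 0.49400 * 0.1507992 = 0.07449 m

0.07449 m


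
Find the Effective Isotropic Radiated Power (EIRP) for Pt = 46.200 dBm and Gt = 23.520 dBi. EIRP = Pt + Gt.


EIRP = Pt + Gt = 46.200 + 23.520 = 69.72 dBm

69.72 dBm


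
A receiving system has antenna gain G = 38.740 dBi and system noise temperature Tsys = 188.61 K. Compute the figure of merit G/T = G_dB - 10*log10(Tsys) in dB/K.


G/T = 38.740 - 10*log10(188.61) = 38.740 - 22.75565 = 15.98 dB/K

15.98 dB/K


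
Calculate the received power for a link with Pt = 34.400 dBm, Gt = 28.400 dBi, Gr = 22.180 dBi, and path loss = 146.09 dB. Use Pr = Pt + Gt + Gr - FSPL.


Pr = 34.400 + 28.400 + 22.180 - 146.09 = -61.11 dBm

-61.11 dBm


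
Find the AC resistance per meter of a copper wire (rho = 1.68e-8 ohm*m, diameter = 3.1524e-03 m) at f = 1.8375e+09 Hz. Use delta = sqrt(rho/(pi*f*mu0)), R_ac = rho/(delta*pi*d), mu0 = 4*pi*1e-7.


delta = sqrt(1.68e-8 / (pi * 1.8375e+09 * 4*pi*1e-7)) = 1.521812e-06 m
R_ac = 1.68e-8 / (1.521812e-06 * pi * 3.1524e-03) = 1.115 ohm/m

1.115 ohm/m


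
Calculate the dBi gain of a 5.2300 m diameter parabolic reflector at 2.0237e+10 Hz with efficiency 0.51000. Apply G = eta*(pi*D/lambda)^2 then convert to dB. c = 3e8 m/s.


lambda = c / f = 3.0000e+08 / 2.0237e+10 = 0.01482433 m
G_linear = 0.51000 * (pi * 5.2300 / 0.01482433)^2 = 626503.0
G_dBi = 10 * log10(626503.0) = 57.97 dBi

57.97 dBi


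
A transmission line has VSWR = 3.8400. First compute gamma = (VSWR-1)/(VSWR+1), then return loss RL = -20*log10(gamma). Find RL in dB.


gamma = (3.8400 - 1) / (3.8400 + 1) = 0.5867769
RL = -20 * log10(0.5867769) = 4.631 dB

4.631 dB


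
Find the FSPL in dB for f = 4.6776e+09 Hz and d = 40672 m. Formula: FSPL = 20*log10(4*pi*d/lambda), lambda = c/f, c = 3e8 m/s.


lambda = c / f = 3.0000e+08 / 4.6776e+09 = 0.06413545 m
FSPL = 20 * log10(4*pi*40672/0.06413545) = 138.0 dB

138.0 dB


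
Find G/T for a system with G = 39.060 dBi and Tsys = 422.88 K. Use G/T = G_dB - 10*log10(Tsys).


G/T = 39.060 - 10*log10(422.88) = 39.060 - 26.26217 = 12.80 dB/K

12.80 dB/K


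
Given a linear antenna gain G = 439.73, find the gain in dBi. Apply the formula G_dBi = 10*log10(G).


G_dBi = 10 * log10(439.73) = 26.43 dBi

26.43 dBi


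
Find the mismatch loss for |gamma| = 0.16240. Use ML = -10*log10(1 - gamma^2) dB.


ML = -10 * log10(1 - 0.16240^2) = -10 * log10(0.97362624) = 0.1161 dB

0.1161 dB


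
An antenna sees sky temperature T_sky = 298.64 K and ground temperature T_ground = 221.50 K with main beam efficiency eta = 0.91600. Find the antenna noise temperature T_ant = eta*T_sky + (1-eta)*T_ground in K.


T_ant = 0.91600 * 298.64 + (1 - 0.91600) * 221.50 = 292.2 K

292.2 K


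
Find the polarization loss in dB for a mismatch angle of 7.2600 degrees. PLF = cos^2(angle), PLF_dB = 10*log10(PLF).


PLF_linear = cos^2(7.2600 deg) = 0.9840301
PLF_dB = 10 * log10(0.9840301) = -0.06992 dB

-0.06992 dB


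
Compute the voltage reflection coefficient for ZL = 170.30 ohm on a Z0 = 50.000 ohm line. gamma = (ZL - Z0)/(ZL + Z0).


gamma = (170.30 - 50.000) / (170.30 + 50.000) = 0.5461

0.5461


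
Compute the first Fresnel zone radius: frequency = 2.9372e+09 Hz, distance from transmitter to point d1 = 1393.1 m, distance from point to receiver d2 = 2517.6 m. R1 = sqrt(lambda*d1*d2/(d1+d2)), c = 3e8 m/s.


lambda = c / f = 3.0000e+08 / 2.9372e+09 = 0.1021381 m
R1 = sqrt(0.1021381 * 1393.1 * 2517.6 / (1393.1 + 2517.6)) = 9.571 m

9.571 m


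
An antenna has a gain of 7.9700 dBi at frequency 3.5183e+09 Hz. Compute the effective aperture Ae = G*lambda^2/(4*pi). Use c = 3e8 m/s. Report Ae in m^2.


lambda = c / f = 3.0000e+08 / 3.5183e+09 = 0.08526845 m
G_linear = 10^(7.9700/10) = 6.266139
Ae = G_linear * lambda^2 / (4*pi) = 6.266139 * 0.08526845^2 / (4*pi) = 3.625e-03 m^2

3.625e-03 m^2


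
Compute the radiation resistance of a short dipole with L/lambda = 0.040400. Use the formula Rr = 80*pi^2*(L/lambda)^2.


Rr = 80 * pi^2 * (0.040400)^2 = 80 * 9.869604 * 1.632160e-03 = 1.289 ohm

1.289 ohm


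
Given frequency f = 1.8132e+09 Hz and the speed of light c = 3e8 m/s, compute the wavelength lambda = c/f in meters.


lambda = c / f = 3.0000e+08 / 1.8132e+09 = 0.1655 m

0.1655 m


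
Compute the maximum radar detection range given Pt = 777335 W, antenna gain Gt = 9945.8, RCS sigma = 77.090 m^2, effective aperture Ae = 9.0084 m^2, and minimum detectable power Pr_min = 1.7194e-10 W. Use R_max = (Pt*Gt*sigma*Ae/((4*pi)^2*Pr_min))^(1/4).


R^4 = 777335*9945.8*77.090*9.0084 / ((4*pi)^2 * 1.7194e-10) = 1.977411e+20
R_max = 1.977411e+20^0.25 = 118583 m

118583 m


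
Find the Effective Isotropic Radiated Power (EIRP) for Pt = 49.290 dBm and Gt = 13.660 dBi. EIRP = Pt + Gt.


EIRP = Pt + Gt = 49.290 + 13.660 = 62.95 dBm

62.95 dBm


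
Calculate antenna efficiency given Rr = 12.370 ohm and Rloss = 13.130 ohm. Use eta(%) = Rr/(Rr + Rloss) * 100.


eta = 12.370 / (12.370 + 13.130) * 100 = 48.51%

48.51%


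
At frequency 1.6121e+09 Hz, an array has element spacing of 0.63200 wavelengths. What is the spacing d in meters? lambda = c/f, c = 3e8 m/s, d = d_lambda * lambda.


lambda = c / f = 3.0000e+08 / 1.6121e+09 = 0.1860927 m
d = 0.63200 * 0.1860927 = 0.1176 m

0.1176 m


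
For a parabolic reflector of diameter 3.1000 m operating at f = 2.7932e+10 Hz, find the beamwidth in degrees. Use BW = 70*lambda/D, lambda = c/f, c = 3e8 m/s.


lambda = c / f = 3.0000e+08 / 2.7932e+10 = 0.01074037 m
BW = 70 * 0.01074037 / 3.1000 = 0.2425 deg

0.2425 deg


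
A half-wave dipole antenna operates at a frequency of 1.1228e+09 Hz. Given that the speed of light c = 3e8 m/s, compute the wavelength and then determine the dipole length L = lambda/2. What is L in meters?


lambda = c / f = 3.0000e+08 / 1.1228e+09 = 0.2671892 m
L = lambda / 2 = 0.2671892 / 2 = 0.1336 m

0.1336 m


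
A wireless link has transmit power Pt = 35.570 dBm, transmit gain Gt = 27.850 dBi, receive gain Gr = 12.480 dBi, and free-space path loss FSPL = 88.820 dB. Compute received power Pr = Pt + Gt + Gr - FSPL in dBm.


Pr = 35.570 + 27.850 + 12.480 - 88.820 = -12.92 dBm

-12.92 dBm


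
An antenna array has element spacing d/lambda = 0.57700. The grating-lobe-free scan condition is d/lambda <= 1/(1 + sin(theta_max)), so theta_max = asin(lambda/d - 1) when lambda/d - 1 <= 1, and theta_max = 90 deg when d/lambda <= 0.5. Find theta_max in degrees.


lambda/d - 1 = 1/0.57700 - 1 = 0.7331023
theta_max = asin(0.7331023) = 47.15 deg

47.15 deg
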